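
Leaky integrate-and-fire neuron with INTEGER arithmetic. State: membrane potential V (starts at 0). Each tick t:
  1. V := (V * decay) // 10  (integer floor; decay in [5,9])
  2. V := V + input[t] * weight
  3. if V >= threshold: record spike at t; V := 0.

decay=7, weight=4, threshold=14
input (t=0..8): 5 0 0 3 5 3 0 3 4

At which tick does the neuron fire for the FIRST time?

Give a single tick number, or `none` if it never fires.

t=0: input=5 -> V=0 FIRE
t=1: input=0 -> V=0
t=2: input=0 -> V=0
t=3: input=3 -> V=12
t=4: input=5 -> V=0 FIRE
t=5: input=3 -> V=12
t=6: input=0 -> V=8
t=7: input=3 -> V=0 FIRE
t=8: input=4 -> V=0 FIRE

Answer: 0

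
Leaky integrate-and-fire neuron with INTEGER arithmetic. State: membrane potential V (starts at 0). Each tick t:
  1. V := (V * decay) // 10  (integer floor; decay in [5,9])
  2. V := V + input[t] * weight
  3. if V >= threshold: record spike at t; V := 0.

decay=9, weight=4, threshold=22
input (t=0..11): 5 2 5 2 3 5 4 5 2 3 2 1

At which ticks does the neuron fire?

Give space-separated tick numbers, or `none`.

Answer: 1 3 5 7 10

Derivation:
t=0: input=5 -> V=20
t=1: input=2 -> V=0 FIRE
t=2: input=5 -> V=20
t=3: input=2 -> V=0 FIRE
t=4: input=3 -> V=12
t=5: input=5 -> V=0 FIRE
t=6: input=4 -> V=16
t=7: input=5 -> V=0 FIRE
t=8: input=2 -> V=8
t=9: input=3 -> V=19
t=10: input=2 -> V=0 FIRE
t=11: input=1 -> V=4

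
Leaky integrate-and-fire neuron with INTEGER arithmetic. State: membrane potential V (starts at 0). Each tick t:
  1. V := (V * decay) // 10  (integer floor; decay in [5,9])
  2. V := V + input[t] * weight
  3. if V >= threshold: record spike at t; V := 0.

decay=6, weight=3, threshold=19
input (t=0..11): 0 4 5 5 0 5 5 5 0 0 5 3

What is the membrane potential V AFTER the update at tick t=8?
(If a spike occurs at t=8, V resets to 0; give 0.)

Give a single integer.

Answer: 0

Derivation:
t=0: input=0 -> V=0
t=1: input=4 -> V=12
t=2: input=5 -> V=0 FIRE
t=3: input=5 -> V=15
t=4: input=0 -> V=9
t=5: input=5 -> V=0 FIRE
t=6: input=5 -> V=15
t=7: input=5 -> V=0 FIRE
t=8: input=0 -> V=0
t=9: input=0 -> V=0
t=10: input=5 -> V=15
t=11: input=3 -> V=18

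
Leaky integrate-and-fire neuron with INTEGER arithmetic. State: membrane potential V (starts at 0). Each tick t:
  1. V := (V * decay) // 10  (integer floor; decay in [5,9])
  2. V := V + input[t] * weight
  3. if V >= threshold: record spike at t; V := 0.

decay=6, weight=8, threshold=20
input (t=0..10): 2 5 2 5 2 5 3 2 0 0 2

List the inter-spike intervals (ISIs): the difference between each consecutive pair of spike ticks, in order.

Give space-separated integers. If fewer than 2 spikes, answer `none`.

t=0: input=2 -> V=16
t=1: input=5 -> V=0 FIRE
t=2: input=2 -> V=16
t=3: input=5 -> V=0 FIRE
t=4: input=2 -> V=16
t=5: input=5 -> V=0 FIRE
t=6: input=3 -> V=0 FIRE
t=7: input=2 -> V=16
t=8: input=0 -> V=9
t=9: input=0 -> V=5
t=10: input=2 -> V=19

Answer: 2 2 1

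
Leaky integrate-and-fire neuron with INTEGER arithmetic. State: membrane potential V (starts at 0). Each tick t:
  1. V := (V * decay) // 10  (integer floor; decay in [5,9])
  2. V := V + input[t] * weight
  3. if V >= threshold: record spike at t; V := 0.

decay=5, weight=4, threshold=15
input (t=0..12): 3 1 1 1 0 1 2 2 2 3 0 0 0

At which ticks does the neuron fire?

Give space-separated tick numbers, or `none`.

Answer: 9

Derivation:
t=0: input=3 -> V=12
t=1: input=1 -> V=10
t=2: input=1 -> V=9
t=3: input=1 -> V=8
t=4: input=0 -> V=4
t=5: input=1 -> V=6
t=6: input=2 -> V=11
t=7: input=2 -> V=13
t=8: input=2 -> V=14
t=9: input=3 -> V=0 FIRE
t=10: input=0 -> V=0
t=11: input=0 -> V=0
t=12: input=0 -> V=0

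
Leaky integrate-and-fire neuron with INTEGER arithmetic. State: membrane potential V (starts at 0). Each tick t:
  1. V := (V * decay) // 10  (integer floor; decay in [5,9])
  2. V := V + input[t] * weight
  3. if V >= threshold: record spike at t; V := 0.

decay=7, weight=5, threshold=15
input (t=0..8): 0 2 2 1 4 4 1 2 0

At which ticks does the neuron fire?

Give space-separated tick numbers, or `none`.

t=0: input=0 -> V=0
t=1: input=2 -> V=10
t=2: input=2 -> V=0 FIRE
t=3: input=1 -> V=5
t=4: input=4 -> V=0 FIRE
t=5: input=4 -> V=0 FIRE
t=6: input=1 -> V=5
t=7: input=2 -> V=13
t=8: input=0 -> V=9

Answer: 2 4 5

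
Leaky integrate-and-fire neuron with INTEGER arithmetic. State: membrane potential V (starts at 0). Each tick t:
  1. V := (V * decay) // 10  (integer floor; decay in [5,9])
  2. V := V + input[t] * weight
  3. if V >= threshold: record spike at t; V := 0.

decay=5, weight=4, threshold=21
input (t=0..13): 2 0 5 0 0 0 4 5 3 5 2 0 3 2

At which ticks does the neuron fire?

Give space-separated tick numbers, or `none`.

Answer: 2 7 9

Derivation:
t=0: input=2 -> V=8
t=1: input=0 -> V=4
t=2: input=5 -> V=0 FIRE
t=3: input=0 -> V=0
t=4: input=0 -> V=0
t=5: input=0 -> V=0
t=6: input=4 -> V=16
t=7: input=5 -> V=0 FIRE
t=8: input=3 -> V=12
t=9: input=5 -> V=0 FIRE
t=10: input=2 -> V=8
t=11: input=0 -> V=4
t=12: input=3 -> V=14
t=13: input=2 -> V=15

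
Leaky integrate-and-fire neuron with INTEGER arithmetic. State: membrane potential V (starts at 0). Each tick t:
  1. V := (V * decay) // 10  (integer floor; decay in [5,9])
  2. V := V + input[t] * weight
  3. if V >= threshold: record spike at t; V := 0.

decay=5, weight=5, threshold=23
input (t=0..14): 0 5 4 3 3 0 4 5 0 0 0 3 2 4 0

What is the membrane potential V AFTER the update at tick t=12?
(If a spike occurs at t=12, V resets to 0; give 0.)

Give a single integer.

t=0: input=0 -> V=0
t=1: input=5 -> V=0 FIRE
t=2: input=4 -> V=20
t=3: input=3 -> V=0 FIRE
t=4: input=3 -> V=15
t=5: input=0 -> V=7
t=6: input=4 -> V=0 FIRE
t=7: input=5 -> V=0 FIRE
t=8: input=0 -> V=0
t=9: input=0 -> V=0
t=10: input=0 -> V=0
t=11: input=3 -> V=15
t=12: input=2 -> V=17
t=13: input=4 -> V=0 FIRE
t=14: input=0 -> V=0

Answer: 17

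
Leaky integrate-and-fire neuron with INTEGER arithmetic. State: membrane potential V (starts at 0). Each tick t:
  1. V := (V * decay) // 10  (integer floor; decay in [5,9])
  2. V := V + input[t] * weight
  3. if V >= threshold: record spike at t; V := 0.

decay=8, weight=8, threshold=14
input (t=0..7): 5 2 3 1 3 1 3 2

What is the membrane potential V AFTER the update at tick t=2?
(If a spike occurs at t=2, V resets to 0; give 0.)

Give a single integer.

Answer: 0

Derivation:
t=0: input=5 -> V=0 FIRE
t=1: input=2 -> V=0 FIRE
t=2: input=3 -> V=0 FIRE
t=3: input=1 -> V=8
t=4: input=3 -> V=0 FIRE
t=5: input=1 -> V=8
t=6: input=3 -> V=0 FIRE
t=7: input=2 -> V=0 FIRE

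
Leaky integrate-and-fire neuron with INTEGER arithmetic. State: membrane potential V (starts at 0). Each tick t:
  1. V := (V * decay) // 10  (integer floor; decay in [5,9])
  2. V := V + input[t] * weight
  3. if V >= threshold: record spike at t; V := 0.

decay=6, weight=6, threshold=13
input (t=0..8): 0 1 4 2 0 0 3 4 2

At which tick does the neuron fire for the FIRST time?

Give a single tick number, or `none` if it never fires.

Answer: 2

Derivation:
t=0: input=0 -> V=0
t=1: input=1 -> V=6
t=2: input=4 -> V=0 FIRE
t=3: input=2 -> V=12
t=4: input=0 -> V=7
t=5: input=0 -> V=4
t=6: input=3 -> V=0 FIRE
t=7: input=4 -> V=0 FIRE
t=8: input=2 -> V=12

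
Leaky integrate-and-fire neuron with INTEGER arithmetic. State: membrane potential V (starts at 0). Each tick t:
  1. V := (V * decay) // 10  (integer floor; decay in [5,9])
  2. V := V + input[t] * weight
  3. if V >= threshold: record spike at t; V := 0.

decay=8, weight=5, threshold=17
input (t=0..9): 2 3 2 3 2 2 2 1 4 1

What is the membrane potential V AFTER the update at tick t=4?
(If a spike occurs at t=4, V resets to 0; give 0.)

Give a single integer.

Answer: 10

Derivation:
t=0: input=2 -> V=10
t=1: input=3 -> V=0 FIRE
t=2: input=2 -> V=10
t=3: input=3 -> V=0 FIRE
t=4: input=2 -> V=10
t=5: input=2 -> V=0 FIRE
t=6: input=2 -> V=10
t=7: input=1 -> V=13
t=8: input=4 -> V=0 FIRE
t=9: input=1 -> V=5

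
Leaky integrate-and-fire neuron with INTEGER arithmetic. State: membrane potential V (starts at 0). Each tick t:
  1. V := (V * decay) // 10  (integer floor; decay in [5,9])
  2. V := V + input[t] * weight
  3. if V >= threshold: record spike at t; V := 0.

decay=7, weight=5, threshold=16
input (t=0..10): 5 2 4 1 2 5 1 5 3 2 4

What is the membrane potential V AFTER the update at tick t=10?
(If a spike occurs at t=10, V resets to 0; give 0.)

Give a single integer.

t=0: input=5 -> V=0 FIRE
t=1: input=2 -> V=10
t=2: input=4 -> V=0 FIRE
t=3: input=1 -> V=5
t=4: input=2 -> V=13
t=5: input=5 -> V=0 FIRE
t=6: input=1 -> V=5
t=7: input=5 -> V=0 FIRE
t=8: input=3 -> V=15
t=9: input=2 -> V=0 FIRE
t=10: input=4 -> V=0 FIRE

Answer: 0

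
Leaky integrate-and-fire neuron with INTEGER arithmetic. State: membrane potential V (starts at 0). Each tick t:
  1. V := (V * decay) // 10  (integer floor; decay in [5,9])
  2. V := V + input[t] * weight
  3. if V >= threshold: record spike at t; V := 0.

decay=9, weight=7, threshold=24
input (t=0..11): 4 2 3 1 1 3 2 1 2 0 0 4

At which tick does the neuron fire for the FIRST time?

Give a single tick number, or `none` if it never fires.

Answer: 0

Derivation:
t=0: input=4 -> V=0 FIRE
t=1: input=2 -> V=14
t=2: input=3 -> V=0 FIRE
t=3: input=1 -> V=7
t=4: input=1 -> V=13
t=5: input=3 -> V=0 FIRE
t=6: input=2 -> V=14
t=7: input=1 -> V=19
t=8: input=2 -> V=0 FIRE
t=9: input=0 -> V=0
t=10: input=0 -> V=0
t=11: input=4 -> V=0 FIRE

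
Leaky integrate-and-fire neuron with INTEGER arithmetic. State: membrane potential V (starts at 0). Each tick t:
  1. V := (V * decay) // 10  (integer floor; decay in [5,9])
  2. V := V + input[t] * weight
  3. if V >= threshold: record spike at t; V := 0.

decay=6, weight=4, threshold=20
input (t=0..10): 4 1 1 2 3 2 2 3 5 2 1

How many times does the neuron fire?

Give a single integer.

Answer: 2

Derivation:
t=0: input=4 -> V=16
t=1: input=1 -> V=13
t=2: input=1 -> V=11
t=3: input=2 -> V=14
t=4: input=3 -> V=0 FIRE
t=5: input=2 -> V=8
t=6: input=2 -> V=12
t=7: input=3 -> V=19
t=8: input=5 -> V=0 FIRE
t=9: input=2 -> V=8
t=10: input=1 -> V=8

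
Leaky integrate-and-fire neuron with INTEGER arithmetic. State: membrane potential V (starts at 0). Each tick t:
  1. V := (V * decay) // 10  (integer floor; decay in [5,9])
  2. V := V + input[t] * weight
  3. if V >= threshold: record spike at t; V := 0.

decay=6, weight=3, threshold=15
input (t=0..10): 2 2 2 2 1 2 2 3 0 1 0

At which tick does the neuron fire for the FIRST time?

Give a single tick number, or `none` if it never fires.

t=0: input=2 -> V=6
t=1: input=2 -> V=9
t=2: input=2 -> V=11
t=3: input=2 -> V=12
t=4: input=1 -> V=10
t=5: input=2 -> V=12
t=6: input=2 -> V=13
t=7: input=3 -> V=0 FIRE
t=8: input=0 -> V=0
t=9: input=1 -> V=3
t=10: input=0 -> V=1

Answer: 7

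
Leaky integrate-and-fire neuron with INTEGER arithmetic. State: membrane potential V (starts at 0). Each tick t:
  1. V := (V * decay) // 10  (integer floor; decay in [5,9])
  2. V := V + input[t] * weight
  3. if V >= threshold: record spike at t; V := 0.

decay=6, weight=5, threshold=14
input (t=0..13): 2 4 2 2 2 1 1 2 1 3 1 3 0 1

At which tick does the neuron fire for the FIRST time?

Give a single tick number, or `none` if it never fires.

t=0: input=2 -> V=10
t=1: input=4 -> V=0 FIRE
t=2: input=2 -> V=10
t=3: input=2 -> V=0 FIRE
t=4: input=2 -> V=10
t=5: input=1 -> V=11
t=6: input=1 -> V=11
t=7: input=2 -> V=0 FIRE
t=8: input=1 -> V=5
t=9: input=3 -> V=0 FIRE
t=10: input=1 -> V=5
t=11: input=3 -> V=0 FIRE
t=12: input=0 -> V=0
t=13: input=1 -> V=5

Answer: 1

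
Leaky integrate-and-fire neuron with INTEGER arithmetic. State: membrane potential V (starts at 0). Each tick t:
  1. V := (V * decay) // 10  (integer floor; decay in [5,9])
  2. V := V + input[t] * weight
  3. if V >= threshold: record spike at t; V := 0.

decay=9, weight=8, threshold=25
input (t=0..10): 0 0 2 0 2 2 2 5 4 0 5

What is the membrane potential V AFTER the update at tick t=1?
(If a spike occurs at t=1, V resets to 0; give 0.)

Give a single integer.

t=0: input=0 -> V=0
t=1: input=0 -> V=0
t=2: input=2 -> V=16
t=3: input=0 -> V=14
t=4: input=2 -> V=0 FIRE
t=5: input=2 -> V=16
t=6: input=2 -> V=0 FIRE
t=7: input=5 -> V=0 FIRE
t=8: input=4 -> V=0 FIRE
t=9: input=0 -> V=0
t=10: input=5 -> V=0 FIRE

Answer: 0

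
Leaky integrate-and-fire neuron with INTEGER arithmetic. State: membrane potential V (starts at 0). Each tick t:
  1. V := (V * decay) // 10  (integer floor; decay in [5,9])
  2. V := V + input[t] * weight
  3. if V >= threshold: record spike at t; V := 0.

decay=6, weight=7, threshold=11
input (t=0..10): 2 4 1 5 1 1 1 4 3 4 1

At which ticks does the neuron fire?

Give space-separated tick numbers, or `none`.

Answer: 0 1 3 5 7 8 9

Derivation:
t=0: input=2 -> V=0 FIRE
t=1: input=4 -> V=0 FIRE
t=2: input=1 -> V=7
t=3: input=5 -> V=0 FIRE
t=4: input=1 -> V=7
t=5: input=1 -> V=0 FIRE
t=6: input=1 -> V=7
t=7: input=4 -> V=0 FIRE
t=8: input=3 -> V=0 FIRE
t=9: input=4 -> V=0 FIRE
t=10: input=1 -> V=7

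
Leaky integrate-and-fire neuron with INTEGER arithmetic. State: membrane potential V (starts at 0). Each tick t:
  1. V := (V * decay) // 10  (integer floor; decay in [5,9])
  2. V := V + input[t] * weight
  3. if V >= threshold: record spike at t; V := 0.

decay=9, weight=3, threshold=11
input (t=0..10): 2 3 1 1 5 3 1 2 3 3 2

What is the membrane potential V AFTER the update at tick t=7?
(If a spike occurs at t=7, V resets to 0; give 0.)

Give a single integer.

t=0: input=2 -> V=6
t=1: input=3 -> V=0 FIRE
t=2: input=1 -> V=3
t=3: input=1 -> V=5
t=4: input=5 -> V=0 FIRE
t=5: input=3 -> V=9
t=6: input=1 -> V=0 FIRE
t=7: input=2 -> V=6
t=8: input=3 -> V=0 FIRE
t=9: input=3 -> V=9
t=10: input=2 -> V=0 FIRE

Answer: 6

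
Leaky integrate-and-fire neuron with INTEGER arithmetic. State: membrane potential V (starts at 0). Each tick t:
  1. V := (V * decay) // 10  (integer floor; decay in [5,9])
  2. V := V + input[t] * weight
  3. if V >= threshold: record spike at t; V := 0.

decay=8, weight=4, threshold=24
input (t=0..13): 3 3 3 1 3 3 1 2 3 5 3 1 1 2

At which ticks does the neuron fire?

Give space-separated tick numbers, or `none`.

t=0: input=3 -> V=12
t=1: input=3 -> V=21
t=2: input=3 -> V=0 FIRE
t=3: input=1 -> V=4
t=4: input=3 -> V=15
t=5: input=3 -> V=0 FIRE
t=6: input=1 -> V=4
t=7: input=2 -> V=11
t=8: input=3 -> V=20
t=9: input=5 -> V=0 FIRE
t=10: input=3 -> V=12
t=11: input=1 -> V=13
t=12: input=1 -> V=14
t=13: input=2 -> V=19

Answer: 2 5 9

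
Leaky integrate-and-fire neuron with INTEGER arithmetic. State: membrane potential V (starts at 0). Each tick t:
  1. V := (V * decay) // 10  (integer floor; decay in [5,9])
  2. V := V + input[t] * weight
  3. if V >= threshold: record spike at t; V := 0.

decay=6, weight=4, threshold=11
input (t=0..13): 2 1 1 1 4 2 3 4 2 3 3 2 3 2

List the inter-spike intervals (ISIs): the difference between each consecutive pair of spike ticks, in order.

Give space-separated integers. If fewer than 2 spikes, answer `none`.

t=0: input=2 -> V=8
t=1: input=1 -> V=8
t=2: input=1 -> V=8
t=3: input=1 -> V=8
t=4: input=4 -> V=0 FIRE
t=5: input=2 -> V=8
t=6: input=3 -> V=0 FIRE
t=7: input=4 -> V=0 FIRE
t=8: input=2 -> V=8
t=9: input=3 -> V=0 FIRE
t=10: input=3 -> V=0 FIRE
t=11: input=2 -> V=8
t=12: input=3 -> V=0 FIRE
t=13: input=2 -> V=8

Answer: 2 1 2 1 2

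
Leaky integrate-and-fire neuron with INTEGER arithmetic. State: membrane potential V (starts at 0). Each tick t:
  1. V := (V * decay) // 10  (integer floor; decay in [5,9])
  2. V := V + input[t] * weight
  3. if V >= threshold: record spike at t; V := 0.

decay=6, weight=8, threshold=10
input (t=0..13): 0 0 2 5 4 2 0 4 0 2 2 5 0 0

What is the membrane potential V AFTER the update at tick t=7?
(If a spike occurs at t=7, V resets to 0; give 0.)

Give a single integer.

t=0: input=0 -> V=0
t=1: input=0 -> V=0
t=2: input=2 -> V=0 FIRE
t=3: input=5 -> V=0 FIRE
t=4: input=4 -> V=0 FIRE
t=5: input=2 -> V=0 FIRE
t=6: input=0 -> V=0
t=7: input=4 -> V=0 FIRE
t=8: input=0 -> V=0
t=9: input=2 -> V=0 FIRE
t=10: input=2 -> V=0 FIRE
t=11: input=5 -> V=0 FIRE
t=12: input=0 -> V=0
t=13: input=0 -> V=0

Answer: 0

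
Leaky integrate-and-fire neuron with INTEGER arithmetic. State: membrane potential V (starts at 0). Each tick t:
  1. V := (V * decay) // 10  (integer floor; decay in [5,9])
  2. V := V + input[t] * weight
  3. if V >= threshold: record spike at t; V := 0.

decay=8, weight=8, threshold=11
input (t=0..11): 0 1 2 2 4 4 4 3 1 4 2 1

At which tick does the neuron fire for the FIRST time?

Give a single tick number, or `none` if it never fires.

t=0: input=0 -> V=0
t=1: input=1 -> V=8
t=2: input=2 -> V=0 FIRE
t=3: input=2 -> V=0 FIRE
t=4: input=4 -> V=0 FIRE
t=5: input=4 -> V=0 FIRE
t=6: input=4 -> V=0 FIRE
t=7: input=3 -> V=0 FIRE
t=8: input=1 -> V=8
t=9: input=4 -> V=0 FIRE
t=10: input=2 -> V=0 FIRE
t=11: input=1 -> V=8

Answer: 2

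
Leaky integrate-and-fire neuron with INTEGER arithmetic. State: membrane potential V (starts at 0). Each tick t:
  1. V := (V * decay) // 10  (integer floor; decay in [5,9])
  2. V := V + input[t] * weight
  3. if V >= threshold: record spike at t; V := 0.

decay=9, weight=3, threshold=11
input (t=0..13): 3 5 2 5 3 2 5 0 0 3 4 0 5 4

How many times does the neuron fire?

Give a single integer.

Answer: 7

Derivation:
t=0: input=3 -> V=9
t=1: input=5 -> V=0 FIRE
t=2: input=2 -> V=6
t=3: input=5 -> V=0 FIRE
t=4: input=3 -> V=9
t=5: input=2 -> V=0 FIRE
t=6: input=5 -> V=0 FIRE
t=7: input=0 -> V=0
t=8: input=0 -> V=0
t=9: input=3 -> V=9
t=10: input=4 -> V=0 FIRE
t=11: input=0 -> V=0
t=12: input=5 -> V=0 FIRE
t=13: input=4 -> V=0 FIRE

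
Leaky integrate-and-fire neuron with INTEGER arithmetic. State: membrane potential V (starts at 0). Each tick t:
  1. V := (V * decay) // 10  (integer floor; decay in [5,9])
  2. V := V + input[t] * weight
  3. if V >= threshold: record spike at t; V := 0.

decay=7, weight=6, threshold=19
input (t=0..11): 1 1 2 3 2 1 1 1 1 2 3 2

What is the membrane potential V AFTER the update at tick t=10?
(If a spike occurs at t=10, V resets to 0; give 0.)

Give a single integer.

Answer: 18

Derivation:
t=0: input=1 -> V=6
t=1: input=1 -> V=10
t=2: input=2 -> V=0 FIRE
t=3: input=3 -> V=18
t=4: input=2 -> V=0 FIRE
t=5: input=1 -> V=6
t=6: input=1 -> V=10
t=7: input=1 -> V=13
t=8: input=1 -> V=15
t=9: input=2 -> V=0 FIRE
t=10: input=3 -> V=18
t=11: input=2 -> V=0 FIRE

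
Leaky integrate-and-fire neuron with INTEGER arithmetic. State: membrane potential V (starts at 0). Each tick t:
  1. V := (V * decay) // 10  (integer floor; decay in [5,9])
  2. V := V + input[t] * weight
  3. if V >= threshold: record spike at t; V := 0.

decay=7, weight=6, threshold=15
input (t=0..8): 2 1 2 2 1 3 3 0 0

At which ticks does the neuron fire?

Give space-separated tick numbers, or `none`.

t=0: input=2 -> V=12
t=1: input=1 -> V=14
t=2: input=2 -> V=0 FIRE
t=3: input=2 -> V=12
t=4: input=1 -> V=14
t=5: input=3 -> V=0 FIRE
t=6: input=3 -> V=0 FIRE
t=7: input=0 -> V=0
t=8: input=0 -> V=0

Answer: 2 5 6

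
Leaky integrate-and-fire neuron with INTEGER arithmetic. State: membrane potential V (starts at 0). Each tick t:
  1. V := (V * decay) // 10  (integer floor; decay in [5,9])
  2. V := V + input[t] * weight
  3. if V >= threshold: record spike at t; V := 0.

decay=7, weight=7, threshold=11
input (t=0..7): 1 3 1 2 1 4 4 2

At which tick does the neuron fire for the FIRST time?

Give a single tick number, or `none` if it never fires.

Answer: 1

Derivation:
t=0: input=1 -> V=7
t=1: input=3 -> V=0 FIRE
t=2: input=1 -> V=7
t=3: input=2 -> V=0 FIRE
t=4: input=1 -> V=7
t=5: input=4 -> V=0 FIRE
t=6: input=4 -> V=0 FIRE
t=7: input=2 -> V=0 FIRE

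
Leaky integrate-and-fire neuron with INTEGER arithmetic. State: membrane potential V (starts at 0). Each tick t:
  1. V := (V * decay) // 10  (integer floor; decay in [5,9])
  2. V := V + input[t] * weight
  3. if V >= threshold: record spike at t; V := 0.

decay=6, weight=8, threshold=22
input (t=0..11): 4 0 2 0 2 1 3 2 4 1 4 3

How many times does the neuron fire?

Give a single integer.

t=0: input=4 -> V=0 FIRE
t=1: input=0 -> V=0
t=2: input=2 -> V=16
t=3: input=0 -> V=9
t=4: input=2 -> V=21
t=5: input=1 -> V=20
t=6: input=3 -> V=0 FIRE
t=7: input=2 -> V=16
t=8: input=4 -> V=0 FIRE
t=9: input=1 -> V=8
t=10: input=4 -> V=0 FIRE
t=11: input=3 -> V=0 FIRE

Answer: 5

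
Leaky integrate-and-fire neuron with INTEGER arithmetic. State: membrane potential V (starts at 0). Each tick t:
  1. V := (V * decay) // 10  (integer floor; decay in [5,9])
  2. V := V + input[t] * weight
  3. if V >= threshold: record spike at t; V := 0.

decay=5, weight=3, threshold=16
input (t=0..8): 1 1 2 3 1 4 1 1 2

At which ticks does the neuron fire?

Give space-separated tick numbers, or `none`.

Answer: 5

Derivation:
t=0: input=1 -> V=3
t=1: input=1 -> V=4
t=2: input=2 -> V=8
t=3: input=3 -> V=13
t=4: input=1 -> V=9
t=5: input=4 -> V=0 FIRE
t=6: input=1 -> V=3
t=7: input=1 -> V=4
t=8: input=2 -> V=8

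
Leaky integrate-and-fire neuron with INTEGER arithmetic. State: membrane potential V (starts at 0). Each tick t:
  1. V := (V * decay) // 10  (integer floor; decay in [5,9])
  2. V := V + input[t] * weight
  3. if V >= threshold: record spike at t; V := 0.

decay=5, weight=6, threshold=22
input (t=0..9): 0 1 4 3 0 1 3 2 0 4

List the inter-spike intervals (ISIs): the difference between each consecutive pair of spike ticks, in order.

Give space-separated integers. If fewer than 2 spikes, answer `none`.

Answer: 4 3

Derivation:
t=0: input=0 -> V=0
t=1: input=1 -> V=6
t=2: input=4 -> V=0 FIRE
t=3: input=3 -> V=18
t=4: input=0 -> V=9
t=5: input=1 -> V=10
t=6: input=3 -> V=0 FIRE
t=7: input=2 -> V=12
t=8: input=0 -> V=6
t=9: input=4 -> V=0 FIRE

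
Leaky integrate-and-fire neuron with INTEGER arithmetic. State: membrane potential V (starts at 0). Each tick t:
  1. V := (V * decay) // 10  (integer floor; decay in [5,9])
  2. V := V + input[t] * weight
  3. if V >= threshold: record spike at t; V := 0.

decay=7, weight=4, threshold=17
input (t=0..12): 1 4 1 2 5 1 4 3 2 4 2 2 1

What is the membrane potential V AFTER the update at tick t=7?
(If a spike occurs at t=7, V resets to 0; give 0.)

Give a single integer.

Answer: 12

Derivation:
t=0: input=1 -> V=4
t=1: input=4 -> V=0 FIRE
t=2: input=1 -> V=4
t=3: input=2 -> V=10
t=4: input=5 -> V=0 FIRE
t=5: input=1 -> V=4
t=6: input=4 -> V=0 FIRE
t=7: input=3 -> V=12
t=8: input=2 -> V=16
t=9: input=4 -> V=0 FIRE
t=10: input=2 -> V=8
t=11: input=2 -> V=13
t=12: input=1 -> V=13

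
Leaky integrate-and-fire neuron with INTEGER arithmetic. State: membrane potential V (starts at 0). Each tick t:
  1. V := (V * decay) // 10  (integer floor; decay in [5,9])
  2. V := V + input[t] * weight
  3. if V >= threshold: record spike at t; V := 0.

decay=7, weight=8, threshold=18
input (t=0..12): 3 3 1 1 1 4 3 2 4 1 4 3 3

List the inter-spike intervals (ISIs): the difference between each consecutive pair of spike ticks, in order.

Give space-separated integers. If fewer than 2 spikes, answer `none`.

Answer: 1 4 1 2 2 1 1

Derivation:
t=0: input=3 -> V=0 FIRE
t=1: input=3 -> V=0 FIRE
t=2: input=1 -> V=8
t=3: input=1 -> V=13
t=4: input=1 -> V=17
t=5: input=4 -> V=0 FIRE
t=6: input=3 -> V=0 FIRE
t=7: input=2 -> V=16
t=8: input=4 -> V=0 FIRE
t=9: input=1 -> V=8
t=10: input=4 -> V=0 FIRE
t=11: input=3 -> V=0 FIRE
t=12: input=3 -> V=0 FIRE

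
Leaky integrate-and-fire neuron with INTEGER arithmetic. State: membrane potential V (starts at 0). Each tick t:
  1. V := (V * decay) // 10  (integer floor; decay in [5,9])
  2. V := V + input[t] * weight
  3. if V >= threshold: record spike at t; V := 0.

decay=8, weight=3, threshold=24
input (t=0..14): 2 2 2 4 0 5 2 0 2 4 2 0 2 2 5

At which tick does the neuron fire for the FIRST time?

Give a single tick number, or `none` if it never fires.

t=0: input=2 -> V=6
t=1: input=2 -> V=10
t=2: input=2 -> V=14
t=3: input=4 -> V=23
t=4: input=0 -> V=18
t=5: input=5 -> V=0 FIRE
t=6: input=2 -> V=6
t=7: input=0 -> V=4
t=8: input=2 -> V=9
t=9: input=4 -> V=19
t=10: input=2 -> V=21
t=11: input=0 -> V=16
t=12: input=2 -> V=18
t=13: input=2 -> V=20
t=14: input=5 -> V=0 FIRE

Answer: 5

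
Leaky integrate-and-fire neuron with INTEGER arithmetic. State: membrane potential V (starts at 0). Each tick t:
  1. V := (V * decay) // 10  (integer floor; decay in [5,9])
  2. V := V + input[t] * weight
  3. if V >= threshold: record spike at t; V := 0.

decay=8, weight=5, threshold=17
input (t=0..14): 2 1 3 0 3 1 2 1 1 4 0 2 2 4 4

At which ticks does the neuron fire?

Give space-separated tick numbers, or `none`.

Answer: 2 5 9 12 13 14

Derivation:
t=0: input=2 -> V=10
t=1: input=1 -> V=13
t=2: input=3 -> V=0 FIRE
t=3: input=0 -> V=0
t=4: input=3 -> V=15
t=5: input=1 -> V=0 FIRE
t=6: input=2 -> V=10
t=7: input=1 -> V=13
t=8: input=1 -> V=15
t=9: input=4 -> V=0 FIRE
t=10: input=0 -> V=0
t=11: input=2 -> V=10
t=12: input=2 -> V=0 FIRE
t=13: input=4 -> V=0 FIRE
t=14: input=4 -> V=0 FIRE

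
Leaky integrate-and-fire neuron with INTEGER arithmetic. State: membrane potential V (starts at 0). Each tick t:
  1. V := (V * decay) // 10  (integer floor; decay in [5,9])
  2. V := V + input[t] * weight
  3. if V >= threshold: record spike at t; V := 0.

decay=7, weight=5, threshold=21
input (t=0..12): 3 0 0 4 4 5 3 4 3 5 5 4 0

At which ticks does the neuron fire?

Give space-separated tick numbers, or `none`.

Answer: 3 5 7 9 10

Derivation:
t=0: input=3 -> V=15
t=1: input=0 -> V=10
t=2: input=0 -> V=7
t=3: input=4 -> V=0 FIRE
t=4: input=4 -> V=20
t=5: input=5 -> V=0 FIRE
t=6: input=3 -> V=15
t=7: input=4 -> V=0 FIRE
t=8: input=3 -> V=15
t=9: input=5 -> V=0 FIRE
t=10: input=5 -> V=0 FIRE
t=11: input=4 -> V=20
t=12: input=0 -> V=14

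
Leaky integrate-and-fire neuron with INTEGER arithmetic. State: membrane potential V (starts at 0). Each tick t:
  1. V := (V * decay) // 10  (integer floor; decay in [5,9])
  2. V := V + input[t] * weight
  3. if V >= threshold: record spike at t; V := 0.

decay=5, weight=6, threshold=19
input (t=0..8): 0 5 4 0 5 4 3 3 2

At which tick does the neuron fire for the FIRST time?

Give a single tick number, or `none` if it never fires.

t=0: input=0 -> V=0
t=1: input=5 -> V=0 FIRE
t=2: input=4 -> V=0 FIRE
t=3: input=0 -> V=0
t=4: input=5 -> V=0 FIRE
t=5: input=4 -> V=0 FIRE
t=6: input=3 -> V=18
t=7: input=3 -> V=0 FIRE
t=8: input=2 -> V=12

Answer: 1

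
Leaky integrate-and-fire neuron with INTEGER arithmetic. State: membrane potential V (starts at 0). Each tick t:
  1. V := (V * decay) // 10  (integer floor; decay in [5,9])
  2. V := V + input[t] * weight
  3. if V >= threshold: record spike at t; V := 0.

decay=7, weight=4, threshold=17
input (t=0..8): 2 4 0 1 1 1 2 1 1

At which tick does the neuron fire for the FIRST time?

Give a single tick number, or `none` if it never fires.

Answer: 1

Derivation:
t=0: input=2 -> V=8
t=1: input=4 -> V=0 FIRE
t=2: input=0 -> V=0
t=3: input=1 -> V=4
t=4: input=1 -> V=6
t=5: input=1 -> V=8
t=6: input=2 -> V=13
t=7: input=1 -> V=13
t=8: input=1 -> V=13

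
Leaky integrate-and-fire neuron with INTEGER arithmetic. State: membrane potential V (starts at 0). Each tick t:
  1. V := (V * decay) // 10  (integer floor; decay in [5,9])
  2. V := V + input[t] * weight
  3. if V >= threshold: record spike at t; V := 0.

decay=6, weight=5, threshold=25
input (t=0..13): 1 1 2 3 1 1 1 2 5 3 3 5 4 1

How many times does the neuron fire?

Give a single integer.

Answer: 2

Derivation:
t=0: input=1 -> V=5
t=1: input=1 -> V=8
t=2: input=2 -> V=14
t=3: input=3 -> V=23
t=4: input=1 -> V=18
t=5: input=1 -> V=15
t=6: input=1 -> V=14
t=7: input=2 -> V=18
t=8: input=5 -> V=0 FIRE
t=9: input=3 -> V=15
t=10: input=3 -> V=24
t=11: input=5 -> V=0 FIRE
t=12: input=4 -> V=20
t=13: input=1 -> V=17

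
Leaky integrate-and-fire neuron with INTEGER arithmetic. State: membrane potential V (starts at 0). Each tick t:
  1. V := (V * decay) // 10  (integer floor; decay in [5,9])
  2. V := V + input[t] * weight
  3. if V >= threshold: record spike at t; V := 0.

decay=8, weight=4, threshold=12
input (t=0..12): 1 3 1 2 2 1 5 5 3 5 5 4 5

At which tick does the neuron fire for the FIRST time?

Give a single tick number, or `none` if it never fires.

t=0: input=1 -> V=4
t=1: input=3 -> V=0 FIRE
t=2: input=1 -> V=4
t=3: input=2 -> V=11
t=4: input=2 -> V=0 FIRE
t=5: input=1 -> V=4
t=6: input=5 -> V=0 FIRE
t=7: input=5 -> V=0 FIRE
t=8: input=3 -> V=0 FIRE
t=9: input=5 -> V=0 FIRE
t=10: input=5 -> V=0 FIRE
t=11: input=4 -> V=0 FIRE
t=12: input=5 -> V=0 FIRE

Answer: 1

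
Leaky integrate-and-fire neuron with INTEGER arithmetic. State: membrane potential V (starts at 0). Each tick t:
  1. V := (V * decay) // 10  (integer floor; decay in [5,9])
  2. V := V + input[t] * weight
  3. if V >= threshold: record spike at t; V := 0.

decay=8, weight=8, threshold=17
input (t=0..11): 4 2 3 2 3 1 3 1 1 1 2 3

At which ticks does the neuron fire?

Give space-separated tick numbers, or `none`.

Answer: 0 2 4 6 9 11

Derivation:
t=0: input=4 -> V=0 FIRE
t=1: input=2 -> V=16
t=2: input=3 -> V=0 FIRE
t=3: input=2 -> V=16
t=4: input=3 -> V=0 FIRE
t=5: input=1 -> V=8
t=6: input=3 -> V=0 FIRE
t=7: input=1 -> V=8
t=8: input=1 -> V=14
t=9: input=1 -> V=0 FIRE
t=10: input=2 -> V=16
t=11: input=3 -> V=0 FIRE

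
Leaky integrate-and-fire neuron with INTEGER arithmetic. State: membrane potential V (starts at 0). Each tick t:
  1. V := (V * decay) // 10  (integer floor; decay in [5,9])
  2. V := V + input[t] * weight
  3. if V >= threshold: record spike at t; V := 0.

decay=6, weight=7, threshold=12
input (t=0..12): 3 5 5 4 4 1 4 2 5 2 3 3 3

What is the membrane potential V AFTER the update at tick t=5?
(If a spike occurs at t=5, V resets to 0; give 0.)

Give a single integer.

Answer: 7

Derivation:
t=0: input=3 -> V=0 FIRE
t=1: input=5 -> V=0 FIRE
t=2: input=5 -> V=0 FIRE
t=3: input=4 -> V=0 FIRE
t=4: input=4 -> V=0 FIRE
t=5: input=1 -> V=7
t=6: input=4 -> V=0 FIRE
t=7: input=2 -> V=0 FIRE
t=8: input=5 -> V=0 FIRE
t=9: input=2 -> V=0 FIRE
t=10: input=3 -> V=0 FIRE
t=11: input=3 -> V=0 FIRE
t=12: input=3 -> V=0 FIRE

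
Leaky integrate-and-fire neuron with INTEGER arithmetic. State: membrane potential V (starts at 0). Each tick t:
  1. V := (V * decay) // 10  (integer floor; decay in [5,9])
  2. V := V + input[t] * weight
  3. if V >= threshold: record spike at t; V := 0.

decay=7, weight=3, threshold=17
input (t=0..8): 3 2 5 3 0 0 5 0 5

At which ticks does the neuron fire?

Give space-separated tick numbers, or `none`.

t=0: input=3 -> V=9
t=1: input=2 -> V=12
t=2: input=5 -> V=0 FIRE
t=3: input=3 -> V=9
t=4: input=0 -> V=6
t=5: input=0 -> V=4
t=6: input=5 -> V=0 FIRE
t=7: input=0 -> V=0
t=8: input=5 -> V=15

Answer: 2 6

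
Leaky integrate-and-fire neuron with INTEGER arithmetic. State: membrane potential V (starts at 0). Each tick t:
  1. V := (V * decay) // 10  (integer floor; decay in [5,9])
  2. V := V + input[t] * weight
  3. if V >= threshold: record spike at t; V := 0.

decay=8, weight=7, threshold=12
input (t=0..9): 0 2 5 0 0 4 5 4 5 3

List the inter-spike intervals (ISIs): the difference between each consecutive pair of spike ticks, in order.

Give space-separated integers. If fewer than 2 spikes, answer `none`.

t=0: input=0 -> V=0
t=1: input=2 -> V=0 FIRE
t=2: input=5 -> V=0 FIRE
t=3: input=0 -> V=0
t=4: input=0 -> V=0
t=5: input=4 -> V=0 FIRE
t=6: input=5 -> V=0 FIRE
t=7: input=4 -> V=0 FIRE
t=8: input=5 -> V=0 FIRE
t=9: input=3 -> V=0 FIRE

Answer: 1 3 1 1 1 1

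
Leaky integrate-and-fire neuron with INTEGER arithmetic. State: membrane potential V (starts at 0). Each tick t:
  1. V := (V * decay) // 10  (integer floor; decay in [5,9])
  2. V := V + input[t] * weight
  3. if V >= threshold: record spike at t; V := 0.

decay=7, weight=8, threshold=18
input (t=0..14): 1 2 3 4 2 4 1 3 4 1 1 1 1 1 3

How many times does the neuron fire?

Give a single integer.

Answer: 8

Derivation:
t=0: input=1 -> V=8
t=1: input=2 -> V=0 FIRE
t=2: input=3 -> V=0 FIRE
t=3: input=4 -> V=0 FIRE
t=4: input=2 -> V=16
t=5: input=4 -> V=0 FIRE
t=6: input=1 -> V=8
t=7: input=3 -> V=0 FIRE
t=8: input=4 -> V=0 FIRE
t=9: input=1 -> V=8
t=10: input=1 -> V=13
t=11: input=1 -> V=17
t=12: input=1 -> V=0 FIRE
t=13: input=1 -> V=8
t=14: input=3 -> V=0 FIRE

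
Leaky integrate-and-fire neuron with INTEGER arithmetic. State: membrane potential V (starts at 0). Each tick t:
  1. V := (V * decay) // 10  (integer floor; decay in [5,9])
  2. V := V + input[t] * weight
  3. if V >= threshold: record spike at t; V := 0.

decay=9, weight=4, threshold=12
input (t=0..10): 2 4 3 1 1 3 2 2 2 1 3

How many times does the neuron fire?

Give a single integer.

Answer: 5

Derivation:
t=0: input=2 -> V=8
t=1: input=4 -> V=0 FIRE
t=2: input=3 -> V=0 FIRE
t=3: input=1 -> V=4
t=4: input=1 -> V=7
t=5: input=3 -> V=0 FIRE
t=6: input=2 -> V=8
t=7: input=2 -> V=0 FIRE
t=8: input=2 -> V=8
t=9: input=1 -> V=11
t=10: input=3 -> V=0 FIRE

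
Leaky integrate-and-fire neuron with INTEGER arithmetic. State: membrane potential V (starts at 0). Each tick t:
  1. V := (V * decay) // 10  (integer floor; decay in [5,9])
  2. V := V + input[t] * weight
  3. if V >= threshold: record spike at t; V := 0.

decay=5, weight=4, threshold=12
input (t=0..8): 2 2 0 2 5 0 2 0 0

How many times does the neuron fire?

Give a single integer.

t=0: input=2 -> V=8
t=1: input=2 -> V=0 FIRE
t=2: input=0 -> V=0
t=3: input=2 -> V=8
t=4: input=5 -> V=0 FIRE
t=5: input=0 -> V=0
t=6: input=2 -> V=8
t=7: input=0 -> V=4
t=8: input=0 -> V=2

Answer: 2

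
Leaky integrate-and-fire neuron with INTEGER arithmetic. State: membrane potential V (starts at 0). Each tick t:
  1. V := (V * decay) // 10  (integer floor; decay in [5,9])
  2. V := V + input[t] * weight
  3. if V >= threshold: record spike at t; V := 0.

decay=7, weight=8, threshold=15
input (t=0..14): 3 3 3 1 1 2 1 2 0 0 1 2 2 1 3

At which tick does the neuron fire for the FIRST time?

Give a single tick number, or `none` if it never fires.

Answer: 0

Derivation:
t=0: input=3 -> V=0 FIRE
t=1: input=3 -> V=0 FIRE
t=2: input=3 -> V=0 FIRE
t=3: input=1 -> V=8
t=4: input=1 -> V=13
t=5: input=2 -> V=0 FIRE
t=6: input=1 -> V=8
t=7: input=2 -> V=0 FIRE
t=8: input=0 -> V=0
t=9: input=0 -> V=0
t=10: input=1 -> V=8
t=11: input=2 -> V=0 FIRE
t=12: input=2 -> V=0 FIRE
t=13: input=1 -> V=8
t=14: input=3 -> V=0 FIRE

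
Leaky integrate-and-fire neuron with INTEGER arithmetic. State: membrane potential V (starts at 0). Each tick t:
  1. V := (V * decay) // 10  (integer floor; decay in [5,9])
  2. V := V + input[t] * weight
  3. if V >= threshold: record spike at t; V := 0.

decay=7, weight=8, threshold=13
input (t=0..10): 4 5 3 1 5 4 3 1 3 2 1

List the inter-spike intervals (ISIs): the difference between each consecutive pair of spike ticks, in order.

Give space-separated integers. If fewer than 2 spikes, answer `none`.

Answer: 1 1 2 1 1 2 1

Derivation:
t=0: input=4 -> V=0 FIRE
t=1: input=5 -> V=0 FIRE
t=2: input=3 -> V=0 FIRE
t=3: input=1 -> V=8
t=4: input=5 -> V=0 FIRE
t=5: input=4 -> V=0 FIRE
t=6: input=3 -> V=0 FIRE
t=7: input=1 -> V=8
t=8: input=3 -> V=0 FIRE
t=9: input=2 -> V=0 FIRE
t=10: input=1 -> V=8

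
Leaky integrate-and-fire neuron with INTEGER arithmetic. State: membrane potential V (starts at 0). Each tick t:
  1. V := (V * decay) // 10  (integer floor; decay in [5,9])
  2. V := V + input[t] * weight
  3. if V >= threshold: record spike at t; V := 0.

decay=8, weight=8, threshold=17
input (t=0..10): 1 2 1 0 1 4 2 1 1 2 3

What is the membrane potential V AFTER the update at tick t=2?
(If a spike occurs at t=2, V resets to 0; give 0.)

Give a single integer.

Answer: 8

Derivation:
t=0: input=1 -> V=8
t=1: input=2 -> V=0 FIRE
t=2: input=1 -> V=8
t=3: input=0 -> V=6
t=4: input=1 -> V=12
t=5: input=4 -> V=0 FIRE
t=6: input=2 -> V=16
t=7: input=1 -> V=0 FIRE
t=8: input=1 -> V=8
t=9: input=2 -> V=0 FIRE
t=10: input=3 -> V=0 FIRE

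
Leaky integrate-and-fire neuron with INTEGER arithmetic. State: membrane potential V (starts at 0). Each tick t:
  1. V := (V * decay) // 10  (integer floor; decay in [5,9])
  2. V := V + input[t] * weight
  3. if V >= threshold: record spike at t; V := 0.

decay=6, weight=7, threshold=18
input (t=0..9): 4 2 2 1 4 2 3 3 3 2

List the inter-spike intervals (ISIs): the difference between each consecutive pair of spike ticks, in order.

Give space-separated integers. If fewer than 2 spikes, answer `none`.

Answer: 2 2 2 1 1

Derivation:
t=0: input=4 -> V=0 FIRE
t=1: input=2 -> V=14
t=2: input=2 -> V=0 FIRE
t=3: input=1 -> V=7
t=4: input=4 -> V=0 FIRE
t=5: input=2 -> V=14
t=6: input=3 -> V=0 FIRE
t=7: input=3 -> V=0 FIRE
t=8: input=3 -> V=0 FIRE
t=9: input=2 -> V=14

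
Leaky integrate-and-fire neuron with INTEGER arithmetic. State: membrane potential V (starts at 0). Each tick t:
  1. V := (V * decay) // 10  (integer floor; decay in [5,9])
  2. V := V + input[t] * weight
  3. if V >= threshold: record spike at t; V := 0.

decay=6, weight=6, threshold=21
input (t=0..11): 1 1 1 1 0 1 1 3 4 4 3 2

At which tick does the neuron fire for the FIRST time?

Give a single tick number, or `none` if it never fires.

Answer: 7

Derivation:
t=0: input=1 -> V=6
t=1: input=1 -> V=9
t=2: input=1 -> V=11
t=3: input=1 -> V=12
t=4: input=0 -> V=7
t=5: input=1 -> V=10
t=6: input=1 -> V=12
t=7: input=3 -> V=0 FIRE
t=8: input=4 -> V=0 FIRE
t=9: input=4 -> V=0 FIRE
t=10: input=3 -> V=18
t=11: input=2 -> V=0 FIRE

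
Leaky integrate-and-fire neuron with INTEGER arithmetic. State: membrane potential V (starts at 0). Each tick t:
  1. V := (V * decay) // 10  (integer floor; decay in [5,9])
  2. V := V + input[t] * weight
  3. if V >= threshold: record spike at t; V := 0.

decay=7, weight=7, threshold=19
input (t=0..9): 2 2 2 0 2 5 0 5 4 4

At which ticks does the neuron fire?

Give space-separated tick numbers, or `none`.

t=0: input=2 -> V=14
t=1: input=2 -> V=0 FIRE
t=2: input=2 -> V=14
t=3: input=0 -> V=9
t=4: input=2 -> V=0 FIRE
t=5: input=5 -> V=0 FIRE
t=6: input=0 -> V=0
t=7: input=5 -> V=0 FIRE
t=8: input=4 -> V=0 FIRE
t=9: input=4 -> V=0 FIRE

Answer: 1 4 5 7 8 9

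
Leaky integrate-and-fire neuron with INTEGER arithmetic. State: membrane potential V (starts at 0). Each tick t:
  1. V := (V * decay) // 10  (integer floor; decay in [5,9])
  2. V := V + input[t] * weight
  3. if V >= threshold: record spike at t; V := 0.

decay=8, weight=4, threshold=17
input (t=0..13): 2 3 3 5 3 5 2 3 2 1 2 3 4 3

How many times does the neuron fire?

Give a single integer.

Answer: 6

Derivation:
t=0: input=2 -> V=8
t=1: input=3 -> V=0 FIRE
t=2: input=3 -> V=12
t=3: input=5 -> V=0 FIRE
t=4: input=3 -> V=12
t=5: input=5 -> V=0 FIRE
t=6: input=2 -> V=8
t=7: input=3 -> V=0 FIRE
t=8: input=2 -> V=8
t=9: input=1 -> V=10
t=10: input=2 -> V=16
t=11: input=3 -> V=0 FIRE
t=12: input=4 -> V=16
t=13: input=3 -> V=0 FIRE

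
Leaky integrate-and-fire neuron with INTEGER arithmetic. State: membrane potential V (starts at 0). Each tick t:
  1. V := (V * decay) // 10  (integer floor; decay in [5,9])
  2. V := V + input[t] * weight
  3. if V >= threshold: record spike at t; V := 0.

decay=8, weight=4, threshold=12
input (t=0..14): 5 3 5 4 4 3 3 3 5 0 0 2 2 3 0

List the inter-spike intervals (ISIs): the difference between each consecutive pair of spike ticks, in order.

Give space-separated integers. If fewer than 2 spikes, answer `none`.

t=0: input=5 -> V=0 FIRE
t=1: input=3 -> V=0 FIRE
t=2: input=5 -> V=0 FIRE
t=3: input=4 -> V=0 FIRE
t=4: input=4 -> V=0 FIRE
t=5: input=3 -> V=0 FIRE
t=6: input=3 -> V=0 FIRE
t=7: input=3 -> V=0 FIRE
t=8: input=5 -> V=0 FIRE
t=9: input=0 -> V=0
t=10: input=0 -> V=0
t=11: input=2 -> V=8
t=12: input=2 -> V=0 FIRE
t=13: input=3 -> V=0 FIRE
t=14: input=0 -> V=0

Answer: 1 1 1 1 1 1 1 1 4 1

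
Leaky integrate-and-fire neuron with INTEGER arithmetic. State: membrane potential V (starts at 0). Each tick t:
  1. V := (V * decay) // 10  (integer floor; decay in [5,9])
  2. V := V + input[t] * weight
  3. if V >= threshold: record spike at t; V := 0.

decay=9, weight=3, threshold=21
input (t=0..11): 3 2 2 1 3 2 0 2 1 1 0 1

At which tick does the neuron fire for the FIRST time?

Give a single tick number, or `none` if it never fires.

t=0: input=3 -> V=9
t=1: input=2 -> V=14
t=2: input=2 -> V=18
t=3: input=1 -> V=19
t=4: input=3 -> V=0 FIRE
t=5: input=2 -> V=6
t=6: input=0 -> V=5
t=7: input=2 -> V=10
t=8: input=1 -> V=12
t=9: input=1 -> V=13
t=10: input=0 -> V=11
t=11: input=1 -> V=12

Answer: 4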